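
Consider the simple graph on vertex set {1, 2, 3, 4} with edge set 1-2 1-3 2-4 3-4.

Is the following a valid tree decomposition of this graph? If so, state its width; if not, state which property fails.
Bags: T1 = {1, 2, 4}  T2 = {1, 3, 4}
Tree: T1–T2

Checking the three conditions: (i) the bags cover all of {1, 2, 3, 4}; (ii) for each edge, some bag contains both endpoints; (iii) the bags containing any fixed vertex form a subtree. All hold, so the decomposition is valid with width 3 − 1 = 2.

Yes; width 2.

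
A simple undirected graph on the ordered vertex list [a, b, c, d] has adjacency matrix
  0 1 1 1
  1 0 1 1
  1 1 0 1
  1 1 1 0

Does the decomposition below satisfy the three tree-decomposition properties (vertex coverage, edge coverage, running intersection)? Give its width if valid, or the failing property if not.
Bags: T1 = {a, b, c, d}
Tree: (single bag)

Yes; width 3.

Checking the three conditions: (i) the bags cover all of {a, b, c, d}; (ii) for each edge, some bag contains both endpoints; (iii) the bags containing any fixed vertex form a subtree. All hold, so the decomposition is valid with width 4 − 1 = 3.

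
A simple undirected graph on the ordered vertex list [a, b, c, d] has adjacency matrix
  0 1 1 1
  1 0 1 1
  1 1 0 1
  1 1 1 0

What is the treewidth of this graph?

3

A width-3 tree decomposition is:
Bags: B1 = {a, b, c, d}
Tree: (single bag)
A single bag containing all 4 vertices is trivially a valid decomposition of width 3. On the other hand G contains the 4-clique {a, b, c, d}. A clique must lie in a single bag of any decomposition, so no decomposition can have width below 3. Hence tw(G) = 3 exactly.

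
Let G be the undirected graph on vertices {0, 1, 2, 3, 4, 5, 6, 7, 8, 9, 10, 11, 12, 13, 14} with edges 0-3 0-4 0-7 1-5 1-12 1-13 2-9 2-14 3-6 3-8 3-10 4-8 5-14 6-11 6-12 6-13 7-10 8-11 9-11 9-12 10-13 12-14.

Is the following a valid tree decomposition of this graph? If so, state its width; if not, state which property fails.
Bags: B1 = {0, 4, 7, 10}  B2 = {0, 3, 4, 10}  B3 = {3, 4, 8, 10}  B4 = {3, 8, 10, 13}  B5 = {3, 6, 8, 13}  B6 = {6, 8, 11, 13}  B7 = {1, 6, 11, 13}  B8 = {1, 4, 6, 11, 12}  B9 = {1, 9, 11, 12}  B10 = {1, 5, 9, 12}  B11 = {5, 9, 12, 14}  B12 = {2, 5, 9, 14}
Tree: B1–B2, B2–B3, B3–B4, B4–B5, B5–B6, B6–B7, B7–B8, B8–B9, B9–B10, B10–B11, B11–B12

No — bags containing vertex 4 are not connected in the tree.

A tree decomposition must satisfy three properties: every vertex lies in some bag; for every edge, both endpoints lie together in some bag; and for every vertex, the bags containing it form a connected subtree. Here bags containing vertex 4 are not connected in the tree, so the decomposition is invalid.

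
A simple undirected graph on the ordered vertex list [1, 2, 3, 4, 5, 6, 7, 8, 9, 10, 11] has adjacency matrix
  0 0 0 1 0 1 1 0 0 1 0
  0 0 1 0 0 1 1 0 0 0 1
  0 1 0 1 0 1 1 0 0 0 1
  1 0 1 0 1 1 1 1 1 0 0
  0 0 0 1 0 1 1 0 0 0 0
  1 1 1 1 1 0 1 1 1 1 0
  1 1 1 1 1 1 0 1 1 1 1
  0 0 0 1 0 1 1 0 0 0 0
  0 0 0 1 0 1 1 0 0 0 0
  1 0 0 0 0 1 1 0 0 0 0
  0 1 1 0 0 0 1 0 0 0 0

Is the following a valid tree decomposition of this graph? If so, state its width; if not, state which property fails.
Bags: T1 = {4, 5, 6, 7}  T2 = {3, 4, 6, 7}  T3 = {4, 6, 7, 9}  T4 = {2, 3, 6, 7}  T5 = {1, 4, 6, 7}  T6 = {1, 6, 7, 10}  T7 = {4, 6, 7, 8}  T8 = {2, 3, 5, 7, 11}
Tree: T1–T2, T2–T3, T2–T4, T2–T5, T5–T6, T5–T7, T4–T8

A tree decomposition must satisfy three properties: every vertex lies in some bag; for every edge, both endpoints lie together in some bag; and for every vertex, the bags containing it form a connected subtree. Here bags containing vertex 5 are not connected in the tree, so the decomposition is invalid.

No — bags containing vertex 5 are not connected in the tree.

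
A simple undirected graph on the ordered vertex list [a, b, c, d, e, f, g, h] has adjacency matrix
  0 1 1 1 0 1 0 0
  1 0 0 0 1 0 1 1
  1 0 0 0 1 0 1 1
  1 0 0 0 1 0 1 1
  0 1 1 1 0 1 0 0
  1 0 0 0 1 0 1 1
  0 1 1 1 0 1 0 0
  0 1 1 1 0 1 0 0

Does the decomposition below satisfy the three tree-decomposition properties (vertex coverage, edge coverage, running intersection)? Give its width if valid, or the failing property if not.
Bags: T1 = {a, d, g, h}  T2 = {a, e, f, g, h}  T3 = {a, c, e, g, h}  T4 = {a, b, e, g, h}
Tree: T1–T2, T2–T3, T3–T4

A tree decomposition must satisfy three properties: every vertex lies in some bag; for every edge, both endpoints lie together in some bag; and for every vertex, the bags containing it form a connected subtree. Here edge (e,d) lies in no bag, so the decomposition is invalid.

No — edge (e,d) lies in no bag.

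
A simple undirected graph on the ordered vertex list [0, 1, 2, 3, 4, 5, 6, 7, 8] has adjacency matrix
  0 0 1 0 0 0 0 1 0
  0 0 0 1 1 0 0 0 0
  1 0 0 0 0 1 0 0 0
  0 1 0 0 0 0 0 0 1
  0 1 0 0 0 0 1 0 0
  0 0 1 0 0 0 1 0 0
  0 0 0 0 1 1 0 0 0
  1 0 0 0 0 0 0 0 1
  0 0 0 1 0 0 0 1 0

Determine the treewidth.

2

A width-2 tree decomposition is:
Bags: B1 = {0, 7, 8}  B2 = {0, 2, 8}  B3 = {2, 5, 8}  B4 = {5, 6, 8}  B5 = {4, 6, 8}  B6 = {1, 4, 8}  B7 = {1, 3, 8}
Tree: B1–B2, B2–B3, B3–B4, B4–B5, B5–B6, B6–B7
Each bag holds 3 vertices, so the decomposition has width 2, which upper-bounds the treewidth. The edges 8–7–0–2–5–6–4–1–3–8 form a cycle, so G is not a tree and its treewidth is at least 2. Therefore the treewidth is 2.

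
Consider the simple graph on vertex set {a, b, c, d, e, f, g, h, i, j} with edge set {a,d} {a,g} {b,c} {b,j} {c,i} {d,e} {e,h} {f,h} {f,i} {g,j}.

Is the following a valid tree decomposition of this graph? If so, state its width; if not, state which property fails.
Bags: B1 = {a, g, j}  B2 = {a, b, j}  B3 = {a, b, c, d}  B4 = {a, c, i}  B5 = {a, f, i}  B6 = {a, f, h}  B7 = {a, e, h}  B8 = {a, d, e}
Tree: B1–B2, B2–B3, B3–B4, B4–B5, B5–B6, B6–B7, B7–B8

A tree decomposition must satisfy three properties: every vertex lies in some bag; for every edge, both endpoints lie together in some bag; and for every vertex, the bags containing it form a connected subtree. Here bags containing vertex d are not connected in the tree, so the decomposition is invalid.

No — bags containing vertex d are not connected in the tree.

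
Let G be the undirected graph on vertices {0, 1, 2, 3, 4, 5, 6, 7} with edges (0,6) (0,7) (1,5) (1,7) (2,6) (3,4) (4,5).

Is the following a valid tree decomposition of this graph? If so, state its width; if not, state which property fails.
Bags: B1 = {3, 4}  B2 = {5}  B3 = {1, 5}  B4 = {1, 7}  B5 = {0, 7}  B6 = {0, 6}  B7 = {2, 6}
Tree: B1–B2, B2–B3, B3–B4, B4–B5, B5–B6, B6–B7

No — edge (4,5) lies in no bag.

A tree decomposition must satisfy three properties: every vertex lies in some bag; for every edge, both endpoints lie together in some bag; and for every vertex, the bags containing it form a connected subtree. Here edge (4,5) lies in no bag, so the decomposition is invalid.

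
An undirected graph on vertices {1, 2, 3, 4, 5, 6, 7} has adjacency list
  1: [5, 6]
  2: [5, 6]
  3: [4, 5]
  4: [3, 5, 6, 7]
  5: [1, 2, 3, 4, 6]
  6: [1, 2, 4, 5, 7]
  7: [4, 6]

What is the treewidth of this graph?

2

A width-2 tree decomposition is:
Bags: B1 = {1, 5, 6}  B2 = {4, 5, 6}  B3 = {2, 5, 6}  B4 = {3, 4, 5}  B5 = {4, 6, 7}
Tree: B1–B2, B2–B3, B2–B4, B2–B5
Every bag has size at most 3, so the width is 3 − 1 = 2 and tw(G) ≤ 2. Conversely, {3, 4, 5} is a clique of size 3, and the vertices of any clique must share a bag in every tree decomposition; so some bag has ≥ 3 vertices and tw(G) ≥ 2. Therefore the treewidth is 2.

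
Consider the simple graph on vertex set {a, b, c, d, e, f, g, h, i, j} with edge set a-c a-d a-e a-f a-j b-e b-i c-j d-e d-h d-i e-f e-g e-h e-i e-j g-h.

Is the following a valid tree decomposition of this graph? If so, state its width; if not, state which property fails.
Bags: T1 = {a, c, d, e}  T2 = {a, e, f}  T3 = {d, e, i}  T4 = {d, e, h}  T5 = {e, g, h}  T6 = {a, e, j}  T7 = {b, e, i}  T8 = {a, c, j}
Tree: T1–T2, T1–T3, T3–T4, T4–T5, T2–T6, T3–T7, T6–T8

A tree decomposition must satisfy three properties: every vertex lies in some bag; for every edge, both endpoints lie together in some bag; and for every vertex, the bags containing it form a connected subtree. Here bags containing vertex c are not connected in the tree, so the decomposition is invalid.

No — bags containing vertex c are not connected in the tree.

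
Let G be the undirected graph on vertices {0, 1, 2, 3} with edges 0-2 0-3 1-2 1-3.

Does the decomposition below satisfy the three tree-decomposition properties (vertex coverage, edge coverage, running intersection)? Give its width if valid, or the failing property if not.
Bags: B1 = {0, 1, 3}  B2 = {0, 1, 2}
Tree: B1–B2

Yes; width 2.

Every vertex of G appears in some bag (union = {0, 1, 2, 3}); every edge is covered by a bag; and for each vertex v the set of bags containing v is connected in the bag tree. The decomposition is therefore valid. The largest bag has 3 vertices, so the width is 2.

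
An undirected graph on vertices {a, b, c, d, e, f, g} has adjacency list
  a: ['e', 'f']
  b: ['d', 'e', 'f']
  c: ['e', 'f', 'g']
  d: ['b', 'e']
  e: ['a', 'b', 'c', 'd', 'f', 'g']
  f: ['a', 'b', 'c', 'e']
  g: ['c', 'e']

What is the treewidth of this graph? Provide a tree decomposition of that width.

Treewidth 2.
Bags: B1 = {b, e, f}  B2 = {a, e, f}  B3 = {b, d, e}  B4 = {c, e, f}  B5 = {c, e, g}
Tree: B1–B2, B1–B3, B1–B4, B4–B5

The largest bag has 3 vertices, giving width 2; this decomposition certifies tw(G) ≤ 2. Conversely, {b, d, e} is a clique of size 3, and the vertices of any clique must share a bag in every tree decomposition; so some bag has ≥ 3 vertices and tw(G) ≥ 2. The upper and lower bounds meet at 2, so that is the treewidth.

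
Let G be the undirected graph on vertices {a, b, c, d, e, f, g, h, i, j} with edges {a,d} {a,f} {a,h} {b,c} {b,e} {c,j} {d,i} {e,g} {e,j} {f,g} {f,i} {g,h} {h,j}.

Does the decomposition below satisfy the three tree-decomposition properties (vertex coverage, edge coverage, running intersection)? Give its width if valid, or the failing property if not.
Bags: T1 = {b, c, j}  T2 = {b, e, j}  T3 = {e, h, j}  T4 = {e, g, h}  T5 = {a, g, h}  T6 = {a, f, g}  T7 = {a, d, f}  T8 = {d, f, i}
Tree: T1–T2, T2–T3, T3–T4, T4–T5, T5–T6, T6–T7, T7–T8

Every vertex of G appears in some bag (union = {a, b, c, d, e, f, g, h, i, j}); every edge is covered by a bag; and for each vertex v the set of bags containing v is connected in the bag tree. The decomposition is therefore valid. The largest bag has 3 vertices, so the width is 2.

Yes; width 2.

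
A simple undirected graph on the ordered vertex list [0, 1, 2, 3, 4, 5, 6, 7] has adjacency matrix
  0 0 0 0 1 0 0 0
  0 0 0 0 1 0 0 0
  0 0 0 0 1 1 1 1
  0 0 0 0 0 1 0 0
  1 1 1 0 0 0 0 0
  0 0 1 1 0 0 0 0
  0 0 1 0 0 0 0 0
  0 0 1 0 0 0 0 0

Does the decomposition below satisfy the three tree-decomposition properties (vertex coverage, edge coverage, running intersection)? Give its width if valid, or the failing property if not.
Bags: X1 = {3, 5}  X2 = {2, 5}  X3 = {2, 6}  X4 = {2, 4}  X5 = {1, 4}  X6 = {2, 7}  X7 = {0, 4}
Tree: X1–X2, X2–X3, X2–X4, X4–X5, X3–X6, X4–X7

Every vertex of G appears in some bag (union = {0, 1, 2, 3, 4, 5, 6, 7}); every edge is covered by a bag; and for each vertex v the set of bags containing v is connected in the bag tree. The decomposition is therefore valid. The largest bag has 2 vertices, so the width is 1.

Yes; width 1.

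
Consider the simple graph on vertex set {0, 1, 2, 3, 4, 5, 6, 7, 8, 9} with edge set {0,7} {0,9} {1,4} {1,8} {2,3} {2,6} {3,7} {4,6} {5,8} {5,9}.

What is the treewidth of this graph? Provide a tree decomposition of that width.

Treewidth 2.
One such decomposition:
Bags: B1 = {5, 8, 9}  B2 = {1, 8, 9}  B3 = {1, 4, 9}  B4 = {4, 6, 9}  B5 = {2, 6, 9}  B6 = {2, 3, 9}  B7 = {3, 7, 9}  B8 = {0, 7, 9}
Tree: B1–B2, B2–B3, B3–B4, B4–B5, B5–B6, B6–B7, B7–B8

The largest bag has 3 vertices, giving width 2; this decomposition certifies tw(G) ≤ 2. The edges 9–5–8–1–4–6–2–3–7–0–9 form a cycle, so G is not a tree and its treewidth is at least 2. Therefore the treewidth is 2.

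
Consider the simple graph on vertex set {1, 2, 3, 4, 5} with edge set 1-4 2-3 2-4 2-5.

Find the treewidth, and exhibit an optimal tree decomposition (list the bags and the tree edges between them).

The largest bag has 2 vertices, giving width 1; this decomposition certifies tw(G) ≤ 1. Any graph with an edge has treewidth ≥ 1, and G has the edge 4–2. The upper and lower bounds meet at 1, so that is the treewidth.

Treewidth 1.
One optimal decomposition is:
Bags: B1 = {2, 4}  B2 = {1, 4}  B3 = {2, 3}  B4 = {2, 5}
Tree: B1–B2, B1–B3, B3–B4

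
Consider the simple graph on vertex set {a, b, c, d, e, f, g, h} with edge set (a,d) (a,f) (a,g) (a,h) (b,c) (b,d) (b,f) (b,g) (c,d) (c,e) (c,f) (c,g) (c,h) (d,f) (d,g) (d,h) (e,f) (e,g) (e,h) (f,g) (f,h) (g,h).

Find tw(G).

4

A width-4 tree decomposition is:
Bags: B1 = {c, d, f, g, h}  B2 = {c, e, f, g, h}  B3 = {a, d, f, g, h}  B4 = {b, c, d, f, g}
Tree: B1–B2, B1–B3, B1–B4
Every bag has size at most 5, so the width is 5 − 1 = 4 and tw(G) ≤ 4. On the other hand G contains the 5-clique {c, d, f, g, h}. A clique must lie in a single bag of any decomposition, so no decomposition can have width below 4. Combining the bounds, tw(G) = 4.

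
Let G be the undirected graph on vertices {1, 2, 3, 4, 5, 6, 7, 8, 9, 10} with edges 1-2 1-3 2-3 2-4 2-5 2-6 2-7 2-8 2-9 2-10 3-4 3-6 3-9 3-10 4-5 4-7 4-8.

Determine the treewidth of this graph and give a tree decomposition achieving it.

Treewidth 2.
Bags: B1 = {2, 4, 7}  B2 = {2, 3, 4}  B3 = {1, 2, 3}  B4 = {2, 3, 10}  B5 = {2, 4, 8}  B6 = {2, 3, 6}  B7 = {2, 3, 9}  B8 = {2, 4, 5}
Tree: B1–B2, B2–B3, B3–B4, B2–B5, B3–B6, B3–B7, B2–B8

Every bag has size at most 3, so the width is 3 − 1 = 2 and tw(G) ≤ 2. Conversely, {2, 4, 8} is a clique of size 3, and the vertices of any clique must share a bag in every tree decomposition; so some bag has ≥ 3 vertices and tw(G) ≥ 2. Therefore the treewidth is 2.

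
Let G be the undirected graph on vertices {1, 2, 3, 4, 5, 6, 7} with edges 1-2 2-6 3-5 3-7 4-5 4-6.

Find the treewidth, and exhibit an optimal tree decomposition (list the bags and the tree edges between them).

Every bag has size at most 2, so the width is 2 − 1 = 1 and tw(G) ≤ 1. G has an edge, so its treewidth is at least 1. Hence tw(G) = 1 exactly.

Treewidth 1.
One optimal decomposition is:
Bags: B1 = {3, 7}  B2 = {3, 5}  B3 = {4, 5}  B4 = {4, 6}  B5 = {2, 6}  B6 = {1, 2}
Tree: B1–B2, B2–B3, B3–B4, B4–B5, B5–B6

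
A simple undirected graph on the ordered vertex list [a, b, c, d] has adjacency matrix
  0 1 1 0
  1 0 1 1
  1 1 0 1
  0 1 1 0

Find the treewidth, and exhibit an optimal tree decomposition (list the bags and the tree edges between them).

The largest bag has 3 vertices, giving width 2; this decomposition certifies tw(G) ≤ 2. For the lower bound, the 3 vertices {b, c, d} are pairwise adjacent, and any tree decomposition puts a clique entirely inside one bag — forcing width ≥ 2. Combining the bounds, tw(G) = 2.

Treewidth 2.
One optimal decomposition is:
Bags: B1 = {a, b, c}  B2 = {b, c, d}
Tree: B1–B2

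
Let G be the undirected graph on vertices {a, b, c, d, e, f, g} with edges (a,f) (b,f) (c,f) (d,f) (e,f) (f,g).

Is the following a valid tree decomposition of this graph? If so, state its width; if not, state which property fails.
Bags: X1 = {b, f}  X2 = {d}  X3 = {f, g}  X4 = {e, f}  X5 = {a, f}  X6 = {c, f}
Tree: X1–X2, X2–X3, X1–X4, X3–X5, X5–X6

No — edge (f,d) lies in no bag.

A tree decomposition must satisfy three properties: every vertex lies in some bag; for every edge, both endpoints lie together in some bag; and for every vertex, the bags containing it form a connected subtree. Here edge (f,d) lies in no bag, so the decomposition is invalid.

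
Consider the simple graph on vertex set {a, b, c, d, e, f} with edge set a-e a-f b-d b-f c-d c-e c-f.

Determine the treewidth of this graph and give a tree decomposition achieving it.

Treewidth 2.
Bags: B1 = {a, c, e}  B2 = {a, c, f}  B3 = {c, d, f}  B4 = {b, d, f}
Tree: B1–B2, B2–B3, B3–B4

Each bag holds 3 vertices, so the decomposition has width 2, which upper-bounds the treewidth. Since e–a–f–c–e is a cycle in G, G is not acyclic. Forests are exactly the graphs of treewidth ≤ 1, so tw(G) ≥ 2. Hence tw(G) = 2 exactly.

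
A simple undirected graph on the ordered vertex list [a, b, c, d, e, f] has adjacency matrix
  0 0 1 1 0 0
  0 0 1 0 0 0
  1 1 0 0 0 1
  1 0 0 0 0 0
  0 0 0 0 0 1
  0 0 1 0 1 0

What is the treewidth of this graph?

A width-1 tree decomposition is:
Bags: B1 = {c, f}  B2 = {e, f}  B3 = {a, c}  B4 = {b, c}  B5 = {a, d}
Tree: B1–B2, B1–B3, B3–B4, B3–B5
Each bag holds 2 vertices, so the decomposition has width 1, which upper-bounds the treewidth. Since G has at least one edge (e.g. f–c), it is not an edgeless graph, so tw(G) ≥ 1. Therefore the treewidth is 1.

1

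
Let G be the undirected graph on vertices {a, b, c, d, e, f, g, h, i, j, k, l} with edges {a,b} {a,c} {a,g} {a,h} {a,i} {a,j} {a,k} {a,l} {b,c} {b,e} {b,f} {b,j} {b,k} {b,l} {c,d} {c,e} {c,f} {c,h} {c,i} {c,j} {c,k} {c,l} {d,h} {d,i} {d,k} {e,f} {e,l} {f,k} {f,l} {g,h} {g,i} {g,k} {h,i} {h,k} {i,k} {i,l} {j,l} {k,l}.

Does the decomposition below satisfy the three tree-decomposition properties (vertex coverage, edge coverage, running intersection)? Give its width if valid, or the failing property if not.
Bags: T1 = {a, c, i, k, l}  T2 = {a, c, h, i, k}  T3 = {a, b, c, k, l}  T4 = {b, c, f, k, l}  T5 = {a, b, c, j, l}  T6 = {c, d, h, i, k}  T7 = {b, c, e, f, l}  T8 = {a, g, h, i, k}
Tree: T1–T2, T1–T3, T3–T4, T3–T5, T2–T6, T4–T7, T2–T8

Checking the three conditions: (i) the bags cover all of {a, b, c, d, e, f, g, h, i, j, k, l}; (ii) for each edge, some bag contains both endpoints; (iii) the bags containing any fixed vertex form a subtree. All hold, so the decomposition is valid with width 5 − 1 = 4.

Yes; width 4.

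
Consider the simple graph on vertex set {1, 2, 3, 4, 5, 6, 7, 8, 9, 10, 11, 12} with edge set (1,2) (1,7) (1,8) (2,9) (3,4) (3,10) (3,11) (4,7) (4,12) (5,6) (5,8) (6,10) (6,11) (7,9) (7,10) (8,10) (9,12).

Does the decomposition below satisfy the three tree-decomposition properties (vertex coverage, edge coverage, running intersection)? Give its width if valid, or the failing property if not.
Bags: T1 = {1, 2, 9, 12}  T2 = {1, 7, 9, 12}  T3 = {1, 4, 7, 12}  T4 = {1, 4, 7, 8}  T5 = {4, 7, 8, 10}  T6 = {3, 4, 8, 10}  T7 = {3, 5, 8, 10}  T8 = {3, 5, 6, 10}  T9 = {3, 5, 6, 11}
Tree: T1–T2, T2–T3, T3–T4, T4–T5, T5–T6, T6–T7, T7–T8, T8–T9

Vertex coverage: the bags together contain {1, 2, 3, 4, 5, 6, 7, 8, 9, 10, 11, 12}, the full vertex set. Edge coverage: each edge of G has both endpoints in at least one bag. Running intersection: for every vertex, the bags containing it form a connected subtree. All three properties hold, so this is a valid tree decomposition of width max|bag| − 1 = 3, and hence tw(G) ≤ 3.

Yes; width 3.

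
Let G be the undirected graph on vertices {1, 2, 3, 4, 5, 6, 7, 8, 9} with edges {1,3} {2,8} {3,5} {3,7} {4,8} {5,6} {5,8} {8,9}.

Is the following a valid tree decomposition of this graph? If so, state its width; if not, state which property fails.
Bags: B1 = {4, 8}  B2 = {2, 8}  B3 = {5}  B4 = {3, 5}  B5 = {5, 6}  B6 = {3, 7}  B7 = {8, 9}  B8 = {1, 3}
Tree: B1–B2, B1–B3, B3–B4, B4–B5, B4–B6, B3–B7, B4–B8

No — edge (8,5) lies in no bag.

A tree decomposition must satisfy three properties: every vertex lies in some bag; for every edge, both endpoints lie together in some bag; and for every vertex, the bags containing it form a connected subtree. Here edge (8,5) lies in no bag, so the decomposition is invalid.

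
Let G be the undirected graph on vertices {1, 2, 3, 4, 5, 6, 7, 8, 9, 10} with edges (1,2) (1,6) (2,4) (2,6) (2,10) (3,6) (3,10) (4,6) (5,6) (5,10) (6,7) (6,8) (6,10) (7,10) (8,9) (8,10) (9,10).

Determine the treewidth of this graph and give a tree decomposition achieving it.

Every bag has size at most 3, so the width is 3 − 1 = 2 and tw(G) ≤ 2. Conversely, {8, 9, 10} is a clique of size 3, and the vertices of any clique must share a bag in every tree decomposition; so some bag has ≥ 3 vertices and tw(G) ≥ 2. Combining the bounds, tw(G) = 2.

Treewidth 2.
One such decomposition:
Bags: B1 = {6, 8, 10}  B2 = {2, 6, 10}  B3 = {3, 6, 10}  B4 = {5, 6, 10}  B5 = {8, 9, 10}  B6 = {2, 4, 6}  B7 = {1, 2, 6}  B8 = {6, 7, 10}
Tree: B1–B2, B2–B3, B1–B4, B1–B5, B2–B6, B2–B7, B2–B8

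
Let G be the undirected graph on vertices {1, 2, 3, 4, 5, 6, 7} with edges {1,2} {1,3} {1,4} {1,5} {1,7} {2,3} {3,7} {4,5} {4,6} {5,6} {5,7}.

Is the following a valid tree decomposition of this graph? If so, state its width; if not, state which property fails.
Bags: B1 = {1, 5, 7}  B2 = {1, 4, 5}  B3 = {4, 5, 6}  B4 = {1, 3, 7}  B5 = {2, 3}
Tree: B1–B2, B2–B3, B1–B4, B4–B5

A tree decomposition must satisfy three properties: every vertex lies in some bag; for every edge, both endpoints lie together in some bag; and for every vertex, the bags containing it form a connected subtree. Here edge (1,2) lies in no bag, so the decomposition is invalid.

No — edge (1,2) lies in no bag.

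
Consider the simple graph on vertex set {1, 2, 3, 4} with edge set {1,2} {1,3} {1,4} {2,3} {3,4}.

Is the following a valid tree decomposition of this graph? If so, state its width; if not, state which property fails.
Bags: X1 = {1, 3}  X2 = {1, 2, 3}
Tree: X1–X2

No — vertex 4 appears in no bag.

A tree decomposition must satisfy three properties: every vertex lies in some bag; for every edge, both endpoints lie together in some bag; and for every vertex, the bags containing it form a connected subtree. Here vertex 4 appears in no bag, so the decomposition is invalid.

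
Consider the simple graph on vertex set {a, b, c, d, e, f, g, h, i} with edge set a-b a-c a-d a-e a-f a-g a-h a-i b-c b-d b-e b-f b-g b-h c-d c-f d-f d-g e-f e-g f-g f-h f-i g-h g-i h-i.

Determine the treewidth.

A width-4 tree decomposition is:
Bags: B1 = {a, b, e, f, g}  B2 = {a, b, f, g, h}  B3 = {a, f, g, h, i}  B4 = {a, b, d, f, g}  B5 = {a, b, c, d, f}
Tree: B1–B2, B2–B3, B2–B4, B4–B5
The largest bag has 5 vertices, giving width 4; this decomposition certifies tw(G) ≤ 4. On the other hand G contains the 5-clique {a, b, d, f, g}. A clique must lie in a single bag of any decomposition, so no decomposition can have width below 4. Therefore the treewidth is 4.

4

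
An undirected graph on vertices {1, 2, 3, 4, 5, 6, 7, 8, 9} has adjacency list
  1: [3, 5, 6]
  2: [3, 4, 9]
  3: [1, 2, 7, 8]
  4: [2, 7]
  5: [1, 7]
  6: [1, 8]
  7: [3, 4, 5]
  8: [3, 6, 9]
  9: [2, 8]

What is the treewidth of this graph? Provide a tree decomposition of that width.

Each bag holds 4 vertices, so the decomposition has width 3, which upper-bounds the treewidth. For the lower bound: the 4 vertex sets {2,4,9}, {7}, {3}, {1,5,6,8} are disjoint, each induces a connected subgraph, and every pair is joined by at least one edge of G. Contracting each set to a single vertex therefore yields K_{4} as a minor, and since treewidth is minor-monotone, tw(G) ≥ tw(K_{4}) = 3. Combining the bounds, tw(G) = 3.

Treewidth 3.
One such decomposition:
Bags: B1 = {2, 4, 7, 9}  B2 = {2, 3, 7, 9}  B3 = {3, 7, 8, 9}  B4 = {3, 5, 7, 8}  B5 = {1, 3, 5, 8}  B6 = {1, 5, 6, 8}
Tree: B1–B2, B2–B3, B3–B4, B4–B5, B5–B6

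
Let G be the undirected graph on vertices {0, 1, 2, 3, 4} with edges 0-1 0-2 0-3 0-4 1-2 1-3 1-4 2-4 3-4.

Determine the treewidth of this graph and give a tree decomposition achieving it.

Each bag holds 4 vertices, so the decomposition has width 3, which upper-bounds the treewidth. On the other hand G contains the 4-clique {0, 1, 2, 4}. A clique must lie in a single bag of any decomposition, so no decomposition can have width below 3. Hence tw(G) = 3 exactly.

Treewidth 3.
One such decomposition:
Bags: B1 = {0, 1, 2, 4}  B2 = {0, 1, 3, 4}
Tree: B1–B2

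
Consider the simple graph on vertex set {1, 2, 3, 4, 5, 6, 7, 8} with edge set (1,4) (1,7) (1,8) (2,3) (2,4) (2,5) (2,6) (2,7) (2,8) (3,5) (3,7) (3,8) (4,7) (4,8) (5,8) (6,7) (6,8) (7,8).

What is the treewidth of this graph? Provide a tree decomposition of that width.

Treewidth 3.
Bags: B1 = {2, 4, 7, 8}  B2 = {2, 6, 7, 8}  B3 = {2, 3, 7, 8}  B4 = {2, 3, 5, 8}  B5 = {1, 4, 7, 8}
Tree: B1–B2, B1–B3, B3–B4, B1–B5

Every bag has size at most 4, so the width is 4 − 1 = 3 and tw(G) ≤ 3. On the other hand G contains the 4-clique {1, 4, 7, 8}. A clique must lie in a single bag of any decomposition, so no decomposition can have width below 3. Hence tw(G) = 3 exactly.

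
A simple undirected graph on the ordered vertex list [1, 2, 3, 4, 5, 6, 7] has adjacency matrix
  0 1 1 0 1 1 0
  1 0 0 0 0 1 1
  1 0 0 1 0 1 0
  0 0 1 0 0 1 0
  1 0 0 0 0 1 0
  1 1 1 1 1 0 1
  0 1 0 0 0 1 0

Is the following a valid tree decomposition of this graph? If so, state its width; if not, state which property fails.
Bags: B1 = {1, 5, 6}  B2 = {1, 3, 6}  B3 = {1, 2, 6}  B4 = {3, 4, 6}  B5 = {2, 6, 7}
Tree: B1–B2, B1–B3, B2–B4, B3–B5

Yes; width 2.

Checking the three conditions: (i) the bags cover all of {1, 2, 3, 4, 5, 6, 7}; (ii) for each edge, some bag contains both endpoints; (iii) the bags containing any fixed vertex form a subtree. All hold, so the decomposition is valid with width 3 − 1 = 2.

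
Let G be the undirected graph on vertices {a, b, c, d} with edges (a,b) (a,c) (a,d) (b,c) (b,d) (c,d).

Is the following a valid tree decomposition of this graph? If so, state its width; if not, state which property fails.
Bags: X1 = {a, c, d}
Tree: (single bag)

No — vertex b appears in no bag.

A tree decomposition must satisfy three properties: every vertex lies in some bag; for every edge, both endpoints lie together in some bag; and for every vertex, the bags containing it form a connected subtree. Here vertex b appears in no bag, so the decomposition is invalid.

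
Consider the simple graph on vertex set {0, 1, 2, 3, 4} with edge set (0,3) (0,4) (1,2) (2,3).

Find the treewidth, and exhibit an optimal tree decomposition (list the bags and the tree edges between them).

Every bag has size at most 2, so the width is 2 − 1 = 1 and tw(G) ≤ 1. G has an edge, so its treewidth is at least 1. Combining the bounds, tw(G) = 1.

Treewidth 1.
One optimal decomposition is:
Bags: B1 = {1, 2}  B2 = {2, 3}  B3 = {0, 3}  B4 = {0, 4}
Tree: B1–B2, B2–B3, B3–B4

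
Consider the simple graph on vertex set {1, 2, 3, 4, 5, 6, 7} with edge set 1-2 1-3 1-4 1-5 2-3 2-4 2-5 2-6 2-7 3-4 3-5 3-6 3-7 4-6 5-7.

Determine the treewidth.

3

A width-3 tree decomposition is:
Bags: B1 = {1, 2, 3, 4}  B2 = {1, 2, 3, 5}  B3 = {2, 3, 5, 7}  B4 = {2, 3, 4, 6}
Tree: B1–B2, B2–B3, B1–B4
The largest bag has 4 vertices, giving width 3; this decomposition certifies tw(G) ≤ 3. For the lower bound, the 4 vertices {1, 2, 3, 4} are pairwise adjacent, and any tree decomposition puts a clique entirely inside one bag — forcing width ≥ 3. Hence tw(G) = 3 exactly.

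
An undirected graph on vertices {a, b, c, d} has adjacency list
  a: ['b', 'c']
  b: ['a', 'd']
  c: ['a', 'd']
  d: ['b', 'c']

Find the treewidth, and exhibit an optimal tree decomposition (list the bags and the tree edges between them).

Treewidth 2.
One such decomposition:
Bags: B1 = {a, c, d}  B2 = {a, b, d}
Tree: B1–B2

Every bag has size at most 3, so the width is 3 − 1 = 2 and tw(G) ≤ 2. The edges a–c–d–b–a form a cycle, so G is not a tree and its treewidth is at least 2. Therefore the treewidth is 2.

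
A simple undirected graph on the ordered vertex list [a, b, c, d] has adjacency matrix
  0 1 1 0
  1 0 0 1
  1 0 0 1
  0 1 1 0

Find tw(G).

2

A width-2 tree decomposition is:
Bags: B1 = {a, c, d}  B2 = {a, b, d}
Tree: B1–B2
The largest bag has 3 vertices, giving width 2; this decomposition certifies tw(G) ≤ 2. For the lower bound, G contains the cycle d–c–a–b–d, so G is not a forest; only forests have treewidth ≤ 1, hence tw(G) ≥ 2. The upper and lower bounds meet at 2, so that is the treewidth.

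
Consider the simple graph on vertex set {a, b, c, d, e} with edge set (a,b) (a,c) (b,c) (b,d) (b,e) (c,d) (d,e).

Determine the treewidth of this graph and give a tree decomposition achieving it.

Treewidth 2.
Bags: B1 = {a, b, c}  B2 = {b, c, d}  B3 = {b, d, e}
Tree: B1–B2, B2–B3

Every bag has size at most 3, so the width is 3 − 1 = 2 and tw(G) ≤ 2. On the other hand G contains the 3-clique {b, d, e}. A clique must lie in a single bag of any decomposition, so no decomposition can have width below 2. Hence tw(G) = 2 exactly.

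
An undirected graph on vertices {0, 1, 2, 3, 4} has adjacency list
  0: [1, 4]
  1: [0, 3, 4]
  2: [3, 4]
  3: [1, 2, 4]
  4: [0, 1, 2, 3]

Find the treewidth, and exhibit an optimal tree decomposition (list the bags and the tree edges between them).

Each bag holds 3 vertices, so the decomposition has width 2, which upper-bounds the treewidth. For the lower bound, the 3 vertices {0, 1, 4} are pairwise adjacent, and any tree decomposition puts a clique entirely inside one bag — forcing width ≥ 2. Therefore the treewidth is 2.

Treewidth 2.
One such decomposition:
Bags: B1 = {1, 3, 4}  B2 = {0, 1, 4}  B3 = {2, 3, 4}
Tree: B1–B2, B1–B3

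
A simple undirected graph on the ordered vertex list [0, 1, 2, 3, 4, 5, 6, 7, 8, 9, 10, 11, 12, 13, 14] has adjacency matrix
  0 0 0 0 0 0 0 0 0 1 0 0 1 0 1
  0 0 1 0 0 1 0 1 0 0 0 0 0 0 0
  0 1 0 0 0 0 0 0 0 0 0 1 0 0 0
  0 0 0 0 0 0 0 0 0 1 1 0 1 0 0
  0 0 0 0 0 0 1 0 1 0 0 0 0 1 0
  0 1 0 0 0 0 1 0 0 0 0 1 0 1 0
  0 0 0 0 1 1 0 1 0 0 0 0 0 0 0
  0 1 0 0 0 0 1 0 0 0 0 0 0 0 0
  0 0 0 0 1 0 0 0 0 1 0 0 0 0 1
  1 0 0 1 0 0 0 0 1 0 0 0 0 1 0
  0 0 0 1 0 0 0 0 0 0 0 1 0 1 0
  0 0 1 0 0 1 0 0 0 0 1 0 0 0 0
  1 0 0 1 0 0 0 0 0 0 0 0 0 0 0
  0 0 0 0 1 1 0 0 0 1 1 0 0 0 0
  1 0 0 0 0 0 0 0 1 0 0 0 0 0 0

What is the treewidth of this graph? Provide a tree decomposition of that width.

Treewidth 3.
One such decomposition:
Bags: B1 = {0, 3, 12, 14}  B2 = {0, 3, 9, 14}  B3 = {3, 8, 9, 14}  B4 = {3, 8, 9, 10}  B5 = {8, 9, 10, 13}  B6 = {4, 8, 10, 13}  B7 = {4, 10, 11, 13}  B8 = {4, 5, 11, 13}  B9 = {4, 5, 6, 11}  B10 = {2, 5, 6, 11}  B11 = {1, 2, 5, 6}  B12 = {1, 2, 6, 7}
Tree: B1–B2, B2–B3, B3–B4, B4–B5, B5–B6, B6–B7, B7–B8, B8–B9, B9–B10, B10–B11, B11–B12

Every bag has size at most 4, so the width is 4 − 1 = 3 and tw(G) ≤ 3. For the lower bound: the 4 vertex sets {0,12,14}, {3}, {9}, {4,8,10,13} are disjoint, each induces a connected subgraph, and every pair is joined by at least one edge of G. Contracting each set to a single vertex therefore yields K_{4} as a minor, and since treewidth is minor-monotone, tw(G) ≥ tw(K_{4}) = 3. Hence tw(G) = 3 exactly.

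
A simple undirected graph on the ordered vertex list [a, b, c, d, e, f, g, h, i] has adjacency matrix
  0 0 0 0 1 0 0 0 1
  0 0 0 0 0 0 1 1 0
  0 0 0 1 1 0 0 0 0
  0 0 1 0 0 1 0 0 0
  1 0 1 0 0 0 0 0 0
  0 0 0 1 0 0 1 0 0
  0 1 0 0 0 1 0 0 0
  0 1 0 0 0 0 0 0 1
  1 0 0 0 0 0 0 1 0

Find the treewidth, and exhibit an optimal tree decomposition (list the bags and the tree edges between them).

Every bag has size at most 3, so the width is 3 − 1 = 2 and tw(G) ≤ 2. Since f–g–b–h–i–a–e–c–d–f is a cycle in G, G is not acyclic. Forests are exactly the graphs of treewidth ≤ 1, so tw(G) ≥ 2. Therefore the treewidth is 2.

Treewidth 2.
Bags: B1 = {b, f, g}  B2 = {b, f, h}  B3 = {f, h, i}  B4 = {a, f, i}  B5 = {a, e, f}  B6 = {c, e, f}  B7 = {c, d, f}
Tree: B1–B2, B2–B3, B3–B4, B4–B5, B5–B6, B6–B7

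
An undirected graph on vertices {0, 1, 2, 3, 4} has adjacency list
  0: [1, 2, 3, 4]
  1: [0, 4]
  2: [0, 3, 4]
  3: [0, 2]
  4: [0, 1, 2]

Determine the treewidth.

2

A width-2 tree decomposition is:
Bags: B1 = {0, 2, 3}  B2 = {0, 2, 4}  B3 = {0, 1, 4}
Tree: B1–B2, B2–B3
The largest bag has 3 vertices, giving width 2; this decomposition certifies tw(G) ≤ 2. On the other hand G contains the 3-clique {0, 1, 4}. A clique must lie in a single bag of any decomposition, so no decomposition can have width below 2. Therefore the treewidth is 2.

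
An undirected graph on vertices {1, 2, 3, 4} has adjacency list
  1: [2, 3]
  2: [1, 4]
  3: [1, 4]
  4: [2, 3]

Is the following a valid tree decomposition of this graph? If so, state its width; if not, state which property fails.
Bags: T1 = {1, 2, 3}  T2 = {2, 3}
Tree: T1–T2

A tree decomposition must satisfy three properties: every vertex lies in some bag; for every edge, both endpoints lie together in some bag; and for every vertex, the bags containing it form a connected subtree. Here vertex 4 appears in no bag, so the decomposition is invalid.

No — vertex 4 appears in no bag.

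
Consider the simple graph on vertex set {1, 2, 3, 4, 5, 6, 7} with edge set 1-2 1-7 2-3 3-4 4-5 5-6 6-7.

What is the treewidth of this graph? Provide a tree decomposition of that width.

The largest bag has 3 vertices, giving width 2; this decomposition certifies tw(G) ≤ 2. Since 6–5–4–3–2–1–7–6 is a cycle in G, G is not acyclic. Forests are exactly the graphs of treewidth ≤ 1, so tw(G) ≥ 2. Hence tw(G) = 2 exactly.

Treewidth 2.
One optimal decomposition is:
Bags: B1 = {4, 5, 6}  B2 = {3, 4, 6}  B3 = {2, 3, 6}  B4 = {1, 2, 6}  B5 = {1, 6, 7}
Tree: B1–B2, B2–B3, B3–B4, B4–B5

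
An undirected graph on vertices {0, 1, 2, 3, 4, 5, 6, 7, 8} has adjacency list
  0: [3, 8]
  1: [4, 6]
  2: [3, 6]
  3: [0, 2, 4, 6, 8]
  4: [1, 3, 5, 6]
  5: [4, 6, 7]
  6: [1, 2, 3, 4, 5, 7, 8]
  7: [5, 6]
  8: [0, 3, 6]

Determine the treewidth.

2

A width-2 tree decomposition is:
Bags: B1 = {3, 4, 6}  B2 = {2, 3, 6}  B3 = {4, 5, 6}  B4 = {3, 6, 8}  B5 = {5, 6, 7}  B6 = {1, 4, 6}  B7 = {0, 3, 8}
Tree: B1–B2, B1–B3, B1–B4, B3–B5, B3–B6, B4–B7
Each bag holds 3 vertices, so the decomposition has width 2, which upper-bounds the treewidth. On the other hand G contains the 3-clique {0, 3, 8}. A clique must lie in a single bag of any decomposition, so no decomposition can have width below 2. Combining the bounds, tw(G) = 2.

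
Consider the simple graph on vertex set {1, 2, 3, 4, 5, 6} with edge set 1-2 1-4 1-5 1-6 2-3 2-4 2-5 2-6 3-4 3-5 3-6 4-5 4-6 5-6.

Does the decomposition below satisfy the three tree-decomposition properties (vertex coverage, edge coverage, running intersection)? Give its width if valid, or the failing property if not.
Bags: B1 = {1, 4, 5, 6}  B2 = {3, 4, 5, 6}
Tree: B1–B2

No — vertex 2 appears in no bag.

A tree decomposition must satisfy three properties: every vertex lies in some bag; for every edge, both endpoints lie together in some bag; and for every vertex, the bags containing it form a connected subtree. Here vertex 2 appears in no bag, so the decomposition is invalid.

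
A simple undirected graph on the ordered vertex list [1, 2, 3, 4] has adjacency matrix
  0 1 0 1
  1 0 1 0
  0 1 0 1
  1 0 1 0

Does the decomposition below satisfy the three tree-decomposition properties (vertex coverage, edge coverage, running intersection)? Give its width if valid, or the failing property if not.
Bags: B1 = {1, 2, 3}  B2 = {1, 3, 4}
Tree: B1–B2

Every vertex of G appears in some bag (union = {1, 2, 3, 4}); every edge is covered by a bag; and for each vertex v the set of bags containing v is connected in the bag tree. The decomposition is therefore valid. The largest bag has 3 vertices, so the width is 2.

Yes; width 2.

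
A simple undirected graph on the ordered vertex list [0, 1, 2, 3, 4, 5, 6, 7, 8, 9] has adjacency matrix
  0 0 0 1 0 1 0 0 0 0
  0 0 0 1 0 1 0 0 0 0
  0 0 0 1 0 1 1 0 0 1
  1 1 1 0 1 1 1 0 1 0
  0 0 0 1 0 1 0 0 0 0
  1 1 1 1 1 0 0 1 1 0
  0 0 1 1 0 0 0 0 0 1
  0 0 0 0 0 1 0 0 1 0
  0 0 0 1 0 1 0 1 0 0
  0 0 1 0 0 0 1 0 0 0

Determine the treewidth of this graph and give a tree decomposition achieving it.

Treewidth 2.
Bags: B1 = {2, 3, 5}  B2 = {3, 4, 5}  B3 = {1, 3, 5}  B4 = {0, 3, 5}  B5 = {3, 5, 8}  B6 = {5, 7, 8}  B7 = {2, 3, 6}  B8 = {2, 6, 9}
Tree: B1–B2, B2–B3, B3–B4, B3–B5, B5–B6, B1–B7, B7–B8

Every bag has size at most 3, so the width is 3 − 1 = 2 and tw(G) ≤ 2. On the other hand G contains the 3-clique {2, 6, 9}. A clique must lie in a single bag of any decomposition, so no decomposition can have width below 2. Combining the bounds, tw(G) = 2.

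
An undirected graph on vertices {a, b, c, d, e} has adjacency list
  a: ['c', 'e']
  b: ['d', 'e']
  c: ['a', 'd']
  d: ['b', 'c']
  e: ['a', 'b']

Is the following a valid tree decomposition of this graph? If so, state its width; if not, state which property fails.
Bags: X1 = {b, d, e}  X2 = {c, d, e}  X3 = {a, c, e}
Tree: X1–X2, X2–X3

Yes; width 2.

Checking the three conditions: (i) the bags cover all of {a, b, c, d, e}; (ii) for each edge, some bag contains both endpoints; (iii) the bags containing any fixed vertex form a subtree. All hold, so the decomposition is valid with width 3 − 1 = 2.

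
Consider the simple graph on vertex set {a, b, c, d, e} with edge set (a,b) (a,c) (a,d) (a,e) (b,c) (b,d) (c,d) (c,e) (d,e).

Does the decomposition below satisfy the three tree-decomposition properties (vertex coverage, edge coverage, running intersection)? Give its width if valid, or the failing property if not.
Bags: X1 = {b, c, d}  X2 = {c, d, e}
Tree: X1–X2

No — vertex a appears in no bag.

A tree decomposition must satisfy three properties: every vertex lies in some bag; for every edge, both endpoints lie together in some bag; and for every vertex, the bags containing it form a connected subtree. Here vertex a appears in no bag, so the decomposition is invalid.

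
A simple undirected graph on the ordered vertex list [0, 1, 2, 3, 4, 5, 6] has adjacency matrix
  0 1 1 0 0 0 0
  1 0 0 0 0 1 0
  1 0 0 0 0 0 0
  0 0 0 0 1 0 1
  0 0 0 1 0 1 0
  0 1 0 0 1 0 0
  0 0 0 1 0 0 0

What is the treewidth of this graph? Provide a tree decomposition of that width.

The largest bag has 2 vertices, giving width 1; this decomposition certifies tw(G) ≤ 1. G has an edge, so its treewidth is at least 1. Hence tw(G) = 1 exactly.

Treewidth 1.
Bags: B1 = {0, 2}  B2 = {0, 1}  B3 = {1, 5}  B4 = {4, 5}  B5 = {3, 4}  B6 = {3, 6}
Tree: B1–B2, B2–B3, B3–B4, B4–B5, B5–B6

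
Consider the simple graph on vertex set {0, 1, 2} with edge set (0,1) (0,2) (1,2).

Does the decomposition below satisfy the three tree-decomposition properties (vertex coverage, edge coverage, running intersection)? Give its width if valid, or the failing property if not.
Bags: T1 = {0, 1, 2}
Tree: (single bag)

Checking the three conditions: (i) the bags cover all of {0, 1, 2}; (ii) for each edge, some bag contains both endpoints; (iii) the bags containing any fixed vertex form a subtree. All hold, so the decomposition is valid with width 3 − 1 = 2.

Yes; width 2.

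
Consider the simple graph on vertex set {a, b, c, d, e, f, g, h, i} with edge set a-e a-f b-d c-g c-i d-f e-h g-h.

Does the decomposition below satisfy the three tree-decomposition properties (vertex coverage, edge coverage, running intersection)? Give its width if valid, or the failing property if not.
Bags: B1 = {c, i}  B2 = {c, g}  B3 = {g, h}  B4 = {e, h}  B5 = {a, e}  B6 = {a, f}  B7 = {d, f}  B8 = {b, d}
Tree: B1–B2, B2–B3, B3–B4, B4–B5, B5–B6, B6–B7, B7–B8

Checking the three conditions: (i) the bags cover all of {a, b, c, d, e, f, g, h, i}; (ii) for each edge, some bag contains both endpoints; (iii) the bags containing any fixed vertex form a subtree. All hold, so the decomposition is valid with width 2 − 1 = 1.

Yes; width 1.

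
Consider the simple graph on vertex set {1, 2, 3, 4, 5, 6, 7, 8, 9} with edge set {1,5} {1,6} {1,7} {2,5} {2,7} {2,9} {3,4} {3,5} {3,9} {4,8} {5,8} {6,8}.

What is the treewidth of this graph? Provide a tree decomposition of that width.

Each bag holds 4 vertices, so the decomposition has width 3, which upper-bounds the treewidth. For the lower bound: the 4 vertex sets {1,6,7}, {8}, {5}, {2,3,4,9} are disjoint, each induces a connected subgraph, and every pair is joined by at least one edge of G. Contracting each set to a single vertex therefore yields K_{4} as a minor, and since treewidth is minor-monotone, tw(G) ≥ tw(K_{4}) = 3. Hence tw(G) = 3 exactly.

Treewidth 3.
One optimal decomposition is:
Bags: B1 = {1, 6, 7, 8}  B2 = {1, 5, 7, 8}  B3 = {2, 5, 7, 8}  B4 = {2, 4, 5, 8}  B5 = {2, 3, 4, 5}  B6 = {2, 3, 4, 9}
Tree: B1–B2, B2–B3, B3–B4, B4–B5, B5–B6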